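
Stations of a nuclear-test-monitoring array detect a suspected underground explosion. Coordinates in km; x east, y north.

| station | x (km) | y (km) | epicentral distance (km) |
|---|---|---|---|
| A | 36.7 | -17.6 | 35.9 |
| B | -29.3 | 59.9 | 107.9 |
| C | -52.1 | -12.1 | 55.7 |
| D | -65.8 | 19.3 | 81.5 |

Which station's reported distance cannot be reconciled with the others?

B

Solve using three stations at a time. Using A, C, D (subtract circle equations pairwise → linear system) gives (x, y) ≈ (1.8, -26.3).
Distances from that point to each station vs reported:
  A: calculated 36.0 vs reported 35.9 → residual 0.1 km
  B: calculated 91.6 vs reported 107.9 → residual 16.3 km
  C: calculated 55.7 vs reported 55.7 → residual 0.0 km
  D: calculated 81.5 vs reported 81.5 → residual 0.0 km
A, C, D are mutually consistent (residuals ≈ 0); B is off by 16.3 km.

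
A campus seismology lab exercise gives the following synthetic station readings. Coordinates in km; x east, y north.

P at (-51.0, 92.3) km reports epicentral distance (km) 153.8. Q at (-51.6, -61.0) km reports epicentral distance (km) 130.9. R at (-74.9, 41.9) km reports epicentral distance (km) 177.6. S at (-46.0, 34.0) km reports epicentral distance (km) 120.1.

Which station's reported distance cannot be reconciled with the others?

R

Solve using three stations at a time. Using P, Q, S (subtract circle equations pairwise → linear system) gives (x, y) ≈ (67.3, -6.1).
Distances from that point to each station vs reported:
  P: calculated 153.9 vs reported 153.8 → residual 0.1 km
  Q: calculated 131.0 vs reported 130.9 → residual 0.1 km
  R: calculated 150.1 vs reported 177.6 → residual 27.5 km
  S: calculated 120.2 vs reported 120.1 → residual 0.1 km
P, Q, S are mutually consistent (residuals ≈ 0); R is off by 27.5 km.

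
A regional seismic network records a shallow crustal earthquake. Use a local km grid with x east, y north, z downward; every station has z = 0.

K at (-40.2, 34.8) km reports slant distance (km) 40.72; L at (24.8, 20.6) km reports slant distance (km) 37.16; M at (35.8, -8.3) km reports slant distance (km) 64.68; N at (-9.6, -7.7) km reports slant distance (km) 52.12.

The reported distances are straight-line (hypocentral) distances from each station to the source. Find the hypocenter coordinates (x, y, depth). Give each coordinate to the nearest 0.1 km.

Each station gives a sphere (x−x_i)² + (y−y_i)² + z² = d_i² (stations at z=0).
Subtracting the K sphere from L and M: z² cancels, leaving linear equations in x and y:
130.0 x − 28.4 y = -1510.43
152.0 x − 86.2 y = -4001.93
Solving: x ≈ -2.401, y ≈ 42.192 km (keep extra digits for the depth step; rounded: -2.4, 42.2).
Then from the K sphere: z² = 40.72² − (x + 40.2)² − (y − 34.8)² with x = -2.401, y = 42.192, so z ≈ 13.218 ≈ 13.2 km.

x ≈ -2.4 km, y ≈ 42.2 km, depth ≈ 13.2 km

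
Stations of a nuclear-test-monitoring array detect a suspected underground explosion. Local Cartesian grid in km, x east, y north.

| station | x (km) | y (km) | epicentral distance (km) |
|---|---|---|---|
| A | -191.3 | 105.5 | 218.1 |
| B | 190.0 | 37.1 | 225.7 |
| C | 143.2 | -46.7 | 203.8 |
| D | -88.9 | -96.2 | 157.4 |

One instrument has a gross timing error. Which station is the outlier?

Solve using three stations at a time. Using B, C, D (subtract circle equations pairwise → linear system) gives (x, y) ≈ (-35.2, 51.8).
Distances from that point to each station vs reported:
  A: calculated 165.0 vs reported 218.1 → residual 53.1 km
  B: calculated 225.7 vs reported 225.7 → residual 0.0 km
  C: calculated 203.8 vs reported 203.8 → residual 0.0 km
  D: calculated 157.4 vs reported 157.4 → residual 0.0 km
B, C, D are mutually consistent (residuals ≈ 0); A is off by 53.1 km.

A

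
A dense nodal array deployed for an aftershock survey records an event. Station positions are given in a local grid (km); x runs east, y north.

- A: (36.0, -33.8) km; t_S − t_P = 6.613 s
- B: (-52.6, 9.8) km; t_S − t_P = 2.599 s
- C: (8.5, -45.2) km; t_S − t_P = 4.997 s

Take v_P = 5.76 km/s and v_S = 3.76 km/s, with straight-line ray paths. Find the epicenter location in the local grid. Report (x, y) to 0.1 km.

Distance from S−P lag: d = Δt · v_P v_S / (v_P − v_S) = Δt · (5.76·3.76)/(5.76−3.76) ≈ 10.8288·Δt.
So d_A = 71.61, d_B = 28.14, d_C = 54.11 km.
Circle about each station: (x − 36.0)² + (y + 33.8)² = 71.61²; (x + 52.6)² + (y − 9.8)² = 28.14²; (x − 8.5)² + (y + 45.2)² = 54.11².
Subtracting pairs of circle equations eliminates x²+y² and gives linear equations (the radical axes):
-177.2 x + 87.2 y = 4760.49
-55.0 x − 22.8 y = 1876.95
Solving the 2×2 system: x ≈ -30.8, y ≈ -8.0 km.

(-30.8, -8.0)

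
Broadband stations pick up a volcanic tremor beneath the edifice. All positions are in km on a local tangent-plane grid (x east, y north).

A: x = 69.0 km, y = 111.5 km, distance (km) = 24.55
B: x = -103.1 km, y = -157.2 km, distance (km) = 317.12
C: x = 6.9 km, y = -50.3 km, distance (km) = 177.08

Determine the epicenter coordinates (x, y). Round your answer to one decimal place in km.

Circle about each station: (x − 69.0)² + (y − 111.5)² = 24.55²; (x + 103.1)² + (y + 157.2)² = 317.12²; (x − 6.9)² + (y + 50.3)² = 177.08².
Subtracting pairs of circle equations eliminates x²+y² and gives linear equations (the radical axes):
-344.2 x − 537.4 y = -81814.19
-124.2 x − 323.6 y = -45370.17
Solving the 2×2 system: x ≈ 46.9, y ≈ 122.2 km.

46.9 km east, 122.2 km north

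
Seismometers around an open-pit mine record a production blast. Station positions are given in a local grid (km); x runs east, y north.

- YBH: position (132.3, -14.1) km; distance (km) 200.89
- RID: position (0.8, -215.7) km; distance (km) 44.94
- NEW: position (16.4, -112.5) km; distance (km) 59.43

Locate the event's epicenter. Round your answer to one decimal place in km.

Circle about each station: (x − 132.3)² + (y + 14.1)² = 200.89²; (x − 0.8)² + (y + 215.7)² = 44.94²; (x − 16.4)² + (y + 112.5)² = 59.43².
Subtracting pairs of circle equations eliminates x²+y² and gives linear equations (the radical axes):
-263.0 x − 403.2 y = 67162.22
-231.8 x − 196.8 y = 32047.98
Solving the 2×2 system: x ≈ 7.1, y ≈ -171.2 km.

7.1 km east, -171.2 km north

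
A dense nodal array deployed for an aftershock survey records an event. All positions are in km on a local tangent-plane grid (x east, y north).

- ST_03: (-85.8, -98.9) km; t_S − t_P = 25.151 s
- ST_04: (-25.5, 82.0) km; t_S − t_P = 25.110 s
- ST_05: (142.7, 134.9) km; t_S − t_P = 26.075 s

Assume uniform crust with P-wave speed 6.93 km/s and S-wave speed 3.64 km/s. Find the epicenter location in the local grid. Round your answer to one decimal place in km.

(103.3, -61.1)

Distance from S−P lag: d = Δt · v_P v_S / (v_P − v_S) = Δt · (6.93·3.64)/(6.93−3.64) ≈ 7.6672·Δt.
So d_ST_03 = 192.84, d_ST_04 = 192.52, d_ST_05 = 199.92 km.
Circle about each station: (x + 85.8)² + (y + 98.9)² = 192.84²; (x + 25.5)² + (y − 82.0)² = 192.52²; (x − 142.7)² + (y − 134.9)² = 199.92².
Subtracting the ST_03 equation from the ST_04 and ST_05 equations removes the quadratic terms:
120.6 x + 361.8 y = -9645.28
457.0 x + 467.6 y = 18637.71
Solving the 2×2 system: x ≈ 103.3, y ≈ -61.1 km.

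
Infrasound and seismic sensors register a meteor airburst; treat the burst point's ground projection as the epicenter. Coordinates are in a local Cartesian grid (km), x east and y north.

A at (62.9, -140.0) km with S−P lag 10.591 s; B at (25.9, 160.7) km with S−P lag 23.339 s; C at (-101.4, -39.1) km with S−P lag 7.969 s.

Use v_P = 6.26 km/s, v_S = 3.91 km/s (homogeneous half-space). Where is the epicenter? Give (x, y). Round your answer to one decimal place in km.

Distance from S−P lag: d = Δt · v_P v_S / (v_P − v_S) = Δt · (6.26·3.91)/(6.26−3.91) ≈ 10.4156·Δt.
So d_A = 110.31, d_B = 243.09, d_C = 83.00 km.
Circle about each station: (x − 62.9)² + (y + 140.0)² = 110.31²; (x − 25.9)² + (y − 160.7)² = 243.09²; (x + 101.4)² + (y + 39.1)² = 83.00².
Subtracting the A equation from the B and C equations removes the quadratic terms:
-74.0 x + 601.4 y = -43985.56
-328.6 x + 201.8 y = -6466.34
Solving the 2×2 system: x ≈ -27.3, y ≈ -76.5 km.

-27.3 km east, -76.5 km north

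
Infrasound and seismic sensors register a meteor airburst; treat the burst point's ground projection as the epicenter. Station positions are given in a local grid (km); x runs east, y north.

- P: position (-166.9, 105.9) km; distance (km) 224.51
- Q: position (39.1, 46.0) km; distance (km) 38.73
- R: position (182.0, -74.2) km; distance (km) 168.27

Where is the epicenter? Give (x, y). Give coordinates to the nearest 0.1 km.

Circle about each station: (x + 166.9)² + (y − 105.9)² = 224.51²; (x − 39.1)² + (y − 46.0)² = 38.73²; (x − 182.0)² + (y + 74.2)² = 168.27².
Subtracting the P equation from the Q and R equations removes the quadratic terms:
412.0 x − 119.8 y = 13479.12
697.8 x − 360.2 y = 21649.17
Solving the 2×2 system: x ≈ 34.9, y ≈ 7.5 km.

(34.9, 7.5)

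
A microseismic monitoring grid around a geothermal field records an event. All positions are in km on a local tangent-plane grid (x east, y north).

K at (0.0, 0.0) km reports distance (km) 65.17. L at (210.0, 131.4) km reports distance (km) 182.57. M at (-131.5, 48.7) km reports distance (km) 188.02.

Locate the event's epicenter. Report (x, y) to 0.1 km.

x ≈ 55.9 km, y ≈ 33.5 km

Circle about each station: x² + y² = 65.17²; (x − 210.0)² + (y − 131.4)² = 182.57²; (x + 131.5)² + (y − 48.7)² = 188.02².
Subtracting the K equation from the L and M equations removes the quadratic terms:
420.0 x + 262.8 y = 32281.28
-263.0 x + 97.4 y = -11440.45
Solving the 2×2 system: x ≈ 55.9, y ≈ 33.5 km.
Check against K (with the unrounded x, y): √(x²+y²) = 65.17 ≈ 65.17 km. ✓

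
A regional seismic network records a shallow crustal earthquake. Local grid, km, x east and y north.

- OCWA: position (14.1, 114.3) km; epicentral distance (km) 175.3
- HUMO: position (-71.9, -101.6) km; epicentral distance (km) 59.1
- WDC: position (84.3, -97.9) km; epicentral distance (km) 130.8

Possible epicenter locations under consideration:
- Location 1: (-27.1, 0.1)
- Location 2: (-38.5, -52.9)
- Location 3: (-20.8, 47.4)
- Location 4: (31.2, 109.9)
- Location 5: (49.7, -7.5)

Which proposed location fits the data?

Location 2

For each candidate, compare |candidate − station| to the reported distance:
Location 1: residuals OCWA 53.9, HUMO 52.0, WDC 17.6 → max 53.9 km
Location 2: residuals OCWA 0.0, HUMO 0.0, WDC 0.0 → max 0.0 km
Location 3: residuals OCWA 99.8, HUMO 98.4, WDC 48.5 → max 99.8 km
Location 4: residuals OCWA 157.6, HUMO 176.2, WDC 83.7 → max 176.2 km
Location 5: residuals OCWA 48.4, HUMO 94.7, WDC 34.0 → max 94.7 km
Only Location 2 has all residuals ≈ 0.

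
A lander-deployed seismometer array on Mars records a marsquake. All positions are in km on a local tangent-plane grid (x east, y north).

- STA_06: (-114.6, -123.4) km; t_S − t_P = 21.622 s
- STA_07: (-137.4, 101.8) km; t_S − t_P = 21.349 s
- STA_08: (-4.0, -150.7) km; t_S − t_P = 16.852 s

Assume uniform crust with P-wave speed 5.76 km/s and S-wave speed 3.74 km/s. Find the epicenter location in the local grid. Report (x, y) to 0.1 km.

(71.9, 12.2)

Distance from S−P lag: d = Δt · v_P v_S / (v_P − v_S) = Δt · (5.76·3.74)/(5.76−3.74) ≈ 10.6646·Δt.
So d_STA_06 = 230.59, d_STA_07 = 227.68, d_STA_08 = 179.72 km.
Circle about each station: (x + 114.6)² + (y + 123.4)² = 230.59²; (x + 137.4)² + (y − 101.8)² = 227.68²; (x + 4.0)² + (y + 150.7)² = 179.72².
Subtracting the STA_06 equation from the STA_07 and STA_08 equations removes the quadratic terms:
-45.6 x + 450.4 y = 2214.85
221.2 x − 54.6 y = 15238.24
Solving the 2×2 system: x ≈ 71.9, y ≈ 12.2 km.
Check against STA_06 (with the unrounded x, y): √((x + 114.6)²+(y + 123.4)²) = 230.58 ≈ 230.59 km. ✓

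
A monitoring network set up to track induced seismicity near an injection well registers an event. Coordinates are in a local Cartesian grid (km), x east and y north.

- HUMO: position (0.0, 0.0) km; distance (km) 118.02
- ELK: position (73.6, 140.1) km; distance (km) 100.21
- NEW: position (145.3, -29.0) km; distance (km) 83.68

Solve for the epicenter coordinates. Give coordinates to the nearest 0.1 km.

(108.6, 46.2)

Circle about each station: x² + y² = 118.02²; (x − 73.6)² + (y − 140.1)² = 100.21²; (x − 145.3)² + (y + 29.0)² = 83.68².
Subtracting pairs of circle equations eliminates x²+y² and gives linear equations (the radical axes):
147.2 x + 280.2 y = 28931.65
290.6 x − 58.0 y = 28879.47
Solving the 2×2 system: x ≈ 108.6, y ≈ 46.2 km.
Check against HUMO (with the unrounded x, y): √(x²+y²) = 118.02 ≈ 118.02 km. ✓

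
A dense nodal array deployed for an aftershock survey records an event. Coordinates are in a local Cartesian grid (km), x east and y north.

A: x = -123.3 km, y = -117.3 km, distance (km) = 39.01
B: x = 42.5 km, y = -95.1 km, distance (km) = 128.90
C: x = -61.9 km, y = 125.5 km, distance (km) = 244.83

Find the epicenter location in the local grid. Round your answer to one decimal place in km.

(-84.3, -118.3)

Circle about each station: (x + 123.3)² + (y + 117.3)² = 39.01²; (x − 42.5)² + (y + 95.1)² = 128.90²; (x + 61.9)² + (y − 125.5)² = 244.83².
Subtracting pairs of circle equations eliminates x²+y² and gives linear equations (the radical axes):
331.6 x + 44.4 y = -33205.35
122.8 x + 485.6 y = -67800.27
Solving the 2×2 system: x ≈ -84.3, y ≈ -118.3 km.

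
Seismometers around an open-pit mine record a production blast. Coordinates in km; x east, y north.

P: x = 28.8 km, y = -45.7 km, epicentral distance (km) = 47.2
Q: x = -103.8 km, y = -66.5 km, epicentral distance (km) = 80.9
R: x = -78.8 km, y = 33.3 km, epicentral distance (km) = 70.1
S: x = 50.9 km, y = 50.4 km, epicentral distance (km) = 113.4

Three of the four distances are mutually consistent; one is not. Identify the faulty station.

Solve using three stations at a time. Using Q, R, S (subtract circle equations pairwise → linear system) gives (x, y) ≈ (-36.1, -22.2).
Distances from that point to each station vs reported:
  P: calculated 69.0 vs reported 47.2 → residual 21.8 km
  Q: calculated 80.9 vs reported 80.9 → residual 0.0 km
  R: calculated 70.0 vs reported 70.1 → residual 0.1 km
  S: calculated 113.4 vs reported 113.4 → residual 0.0 km
Q, R, S are mutually consistent (residuals ≈ 0); P is off by 21.8 km.

P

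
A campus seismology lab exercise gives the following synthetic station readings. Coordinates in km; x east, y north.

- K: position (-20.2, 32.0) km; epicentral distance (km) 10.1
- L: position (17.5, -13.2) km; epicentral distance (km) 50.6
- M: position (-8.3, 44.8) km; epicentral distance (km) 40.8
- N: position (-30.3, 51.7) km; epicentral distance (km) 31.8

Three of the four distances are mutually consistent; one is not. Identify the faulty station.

M

Solve using three stations at a time. Using K, L, N (subtract circle equations pairwise → linear system) gives (x, y) ≈ (-18.7, 22.1).
Distances from that point to each station vs reported:
  K: calculated 10.0 vs reported 10.1 → residual 0.1 km
  L: calculated 50.6 vs reported 50.6 → residual 0.0 km
  M: calculated 24.9 vs reported 40.8 → residual 15.9 km
  N: calculated 31.8 vs reported 31.8 → residual 0.0 km
K, L, N are mutually consistent (residuals ≈ 0); M is off by 15.9 km.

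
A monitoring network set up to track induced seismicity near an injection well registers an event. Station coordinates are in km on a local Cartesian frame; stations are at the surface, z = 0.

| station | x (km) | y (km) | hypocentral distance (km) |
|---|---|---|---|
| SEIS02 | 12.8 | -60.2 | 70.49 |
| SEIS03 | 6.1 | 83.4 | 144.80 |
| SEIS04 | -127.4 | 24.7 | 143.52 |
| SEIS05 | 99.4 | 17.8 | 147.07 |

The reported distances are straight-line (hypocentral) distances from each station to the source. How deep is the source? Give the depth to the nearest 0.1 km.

Each station gives a sphere (x−x_i)² + (y−y_i)² + z² = d_i² (stations at z=0).
Subtracting the SEIS02 sphere from SEIS03 and SEIS04: z² cancels, leaving linear equations in x and y:
-13.4 x + 287.2 y = -12793.31
-280.4 x + 169.8 y = -2576.18
Solving: x ≈ -18.304, y ≈ -45.399 km (keep extra digits for the depth step; rounded: -18.3, -45.4).
Then from the SEIS02 sphere: z² = 70.49² − (x − 12.8)² − (y + 60.2)² with x = -18.304, y = -45.399, so z ≈ 61.501 ≈ 61.5 km.
Check against SEIS05 (with the unrounded solution): distance 147.07 ≈ 147.07 km. ✓

61.5 km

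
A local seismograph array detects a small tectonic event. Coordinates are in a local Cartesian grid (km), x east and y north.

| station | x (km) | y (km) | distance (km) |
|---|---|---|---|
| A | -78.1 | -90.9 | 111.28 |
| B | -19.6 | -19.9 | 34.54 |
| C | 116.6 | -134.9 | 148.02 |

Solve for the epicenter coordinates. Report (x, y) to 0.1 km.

x ≈ 13.9 km, y ≈ -28.3 km

Circle about each station: (x + 78.1)² + (y + 90.9)² = 111.28²; (x + 19.6)² + (y + 19.9)² = 34.54²; (x − 116.6)² + (y + 134.9)² = 148.02².
Subtracting pairs of circle equations eliminates x²+y² and gives linear equations (the radical axes):
117.0 x + 142.0 y = -2392.02
389.4 x − 88.0 y = 7904.47
Solving the 2×2 system: x ≈ 13.9, y ≈ -28.3 km.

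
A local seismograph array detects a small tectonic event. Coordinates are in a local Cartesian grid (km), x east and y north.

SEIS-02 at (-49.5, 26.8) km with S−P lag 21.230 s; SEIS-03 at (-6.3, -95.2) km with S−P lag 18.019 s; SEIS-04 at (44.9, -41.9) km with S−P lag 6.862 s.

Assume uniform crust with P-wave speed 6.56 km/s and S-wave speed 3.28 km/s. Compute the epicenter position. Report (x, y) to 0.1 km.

Distance from S−P lag: d = Δt · v_P v_S / (v_P − v_S) = Δt · (6.56·3.28)/(6.56−3.28) ≈ 6.5600·Δt.
So d_SEIS-02 = 139.27, d_SEIS-03 = 118.20, d_SEIS-04 = 45.01 km.
Circle about each station: (x + 49.5)² + (y − 26.8)² = 139.27²; (x + 6.3)² + (y + 95.2)² = 118.20²; (x − 44.9)² + (y + 41.9)² = 45.01².
Subtracting pairs of circle equations eliminates x²+y² and gives linear equations (the radical axes):
86.4 x − 244.0 y = 11359.13
188.8 x − 137.4 y = 17973.36
Solving the 2×2 system: x ≈ 82.6, y ≈ -17.3 km.
Check against SEIS-02 (with the unrounded x, y): √((x + 49.5)²+(y − 26.8)²) = 139.27 ≈ 139.27 km. ✓

x ≈ 82.6 km, y ≈ -17.3 km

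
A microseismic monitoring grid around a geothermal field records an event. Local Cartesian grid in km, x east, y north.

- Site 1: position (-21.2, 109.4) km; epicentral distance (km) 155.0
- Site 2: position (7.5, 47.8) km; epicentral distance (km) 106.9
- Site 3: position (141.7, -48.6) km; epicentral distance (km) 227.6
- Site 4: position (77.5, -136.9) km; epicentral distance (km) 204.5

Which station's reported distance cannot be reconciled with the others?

Site 1

Solve using three stations at a time. Using Site 2, Site 3, Site 4 (subtract circle equations pairwise → linear system) gives (x, y) ≈ (-82.5, -9.6).
Distances from that point to each station vs reported:
  Site 1: calculated 133.9 vs reported 155.0 → residual 21.1 km
  Site 2: calculated 106.7 vs reported 106.9 → residual 0.2 km
  Site 3: calculated 227.5 vs reported 227.6 → residual 0.1 km
  Site 4: calculated 204.4 vs reported 204.5 → residual 0.1 km
Site 2, Site 3, Site 4 are mutually consistent (residuals ≈ 0); Site 1 is off by 21.1 km.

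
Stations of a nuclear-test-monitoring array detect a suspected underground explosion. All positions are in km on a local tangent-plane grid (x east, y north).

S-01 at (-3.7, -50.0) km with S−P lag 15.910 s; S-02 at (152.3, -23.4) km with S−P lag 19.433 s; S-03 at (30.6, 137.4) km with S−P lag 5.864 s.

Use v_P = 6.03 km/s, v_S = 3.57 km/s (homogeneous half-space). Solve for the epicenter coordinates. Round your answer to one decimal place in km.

(22.7, 86.7)

Distance from S−P lag: d = Δt · v_P v_S / (v_P − v_S) = Δt · (6.03·3.57)/(6.03−3.57) ≈ 8.7509·Δt.
So d_S-01 = 139.23, d_S-02 = 170.06, d_S-03 = 51.32 km.
Circle about each station: (x + 3.7)² + (y + 50.0)² = 139.23²; (x − 152.3)² + (y + 23.4)² = 170.06²; (x − 30.6)² + (y − 137.4)² = 51.32².
Subtracting the S-01 equation from the S-02 and S-03 equations removes the quadratic terms:
312.0 x + 53.2 y = 11693.75
68.6 x + 374.8 y = 34052.68
Solving the 2×2 system: x ≈ 22.7, y ≈ 86.7 km.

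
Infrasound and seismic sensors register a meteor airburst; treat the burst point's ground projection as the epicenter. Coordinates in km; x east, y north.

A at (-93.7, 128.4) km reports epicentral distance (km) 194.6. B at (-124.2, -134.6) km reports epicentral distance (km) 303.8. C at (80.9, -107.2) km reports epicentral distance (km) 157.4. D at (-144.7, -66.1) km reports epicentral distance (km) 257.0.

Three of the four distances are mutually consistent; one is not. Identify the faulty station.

Solve using three stations at a time. Using A, C, D (subtract circle equations pairwise → linear system) gives (x, y) ≈ (84.5, 50.2).
Distances from that point to each station vs reported:
  A: calculated 194.6 vs reported 194.6 → residual 0.0 km
  B: calculated 278.7 vs reported 303.8 → residual 25.1 km
  C: calculated 157.4 vs reported 157.4 → residual 0.0 km
  D: calculated 257.0 vs reported 257.0 → residual 0.0 km
A, C, D are mutually consistent (residuals ≈ 0); B is off by 25.1 km.

B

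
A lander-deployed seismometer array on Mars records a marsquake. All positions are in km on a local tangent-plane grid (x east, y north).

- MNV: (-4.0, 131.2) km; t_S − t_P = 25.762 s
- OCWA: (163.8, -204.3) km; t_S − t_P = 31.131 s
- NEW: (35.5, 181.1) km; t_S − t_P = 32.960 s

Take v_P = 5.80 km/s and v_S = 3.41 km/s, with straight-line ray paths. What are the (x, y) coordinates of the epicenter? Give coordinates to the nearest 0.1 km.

Distance from S−P lag: d = Δt · v_P v_S / (v_P − v_S) = Δt · (5.80·3.41)/(5.80−3.41) ≈ 8.2753·Δt.
So d_MNV = 213.19, d_OCWA = 257.62, d_NEW = 272.75 km.
Circle about each station: (x + 4.0)² + (y − 131.2)² = 213.19²; (x − 163.8)² + (y + 204.3)² = 257.62²; (x − 35.5)² + (y − 181.1)² = 272.75².
Subtracting the MNV equation from the OCWA and NEW equations removes the quadratic terms:
335.6 x − 671.0 y = 30421.40
79.0 x + 99.8 y = -12114.57
Solving the 2×2 system: x ≈ -58.9, y ≈ -74.8 km.

-58.9 km east, -74.8 km north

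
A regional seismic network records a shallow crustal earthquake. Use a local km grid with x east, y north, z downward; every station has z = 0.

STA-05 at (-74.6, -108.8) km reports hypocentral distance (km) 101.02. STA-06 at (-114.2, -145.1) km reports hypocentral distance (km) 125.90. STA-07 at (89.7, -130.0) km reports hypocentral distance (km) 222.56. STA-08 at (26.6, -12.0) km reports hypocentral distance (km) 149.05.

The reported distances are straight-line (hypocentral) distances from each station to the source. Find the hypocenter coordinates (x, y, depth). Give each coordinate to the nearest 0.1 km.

(-102.0, -40.9, 69.6)

Each station gives a sphere (x−x_i)² + (y−y_i)² + z² = d_i² (stations at z=0).
Subtracting the STA-05 sphere from STA-06 and STA-07: z² cancels, leaving linear equations in x and y:
-79.2 x − 72.6 y = 11047.28
328.6 x − 42.4 y = -31784.42
Solving: x ≈ -102.003, y ≈ -40.890 km (keep extra digits for the depth step; rounded: -102.0, -40.9).
Then from the STA-05 sphere: z² = 101.02² − (x + 74.6)² − (y + 108.8)² with x = -102.003, y = -40.890, so z ≈ 69.587 ≈ 69.6 km.
Check against STA-08 (with the unrounded solution): distance 149.05 ≈ 149.05 km. ✓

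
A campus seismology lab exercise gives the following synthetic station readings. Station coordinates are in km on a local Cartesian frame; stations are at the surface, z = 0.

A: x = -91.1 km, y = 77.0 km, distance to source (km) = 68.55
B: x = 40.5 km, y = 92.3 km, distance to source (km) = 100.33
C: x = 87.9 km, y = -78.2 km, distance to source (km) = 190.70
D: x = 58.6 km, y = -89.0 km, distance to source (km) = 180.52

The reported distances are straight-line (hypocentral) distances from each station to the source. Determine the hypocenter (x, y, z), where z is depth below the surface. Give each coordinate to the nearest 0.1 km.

Each station gives a sphere (x−x_i)² + (y−y_i)² + z² = d_i² (stations at z=0).
Subtracting the A sphere from B and C: z² cancels, leaving linear equations in x and y:
263.2 x + 30.6 y = -9435.68
358.0 x − 310.4 y = -32053.95
Solving: x ≈ -42.197, y ≈ 54.598 km (keep extra digits for the depth step; rounded: -42.2, 54.6).
Then from the A sphere: z² = 68.55² − (x + 91.1)² − (y − 77.0)² with x = -42.197, y = 54.598, so z ≈ 42.494 ≈ 42.5 km.

x ≈ -42.2 km, y ≈ 54.6 km, depth ≈ 42.5 km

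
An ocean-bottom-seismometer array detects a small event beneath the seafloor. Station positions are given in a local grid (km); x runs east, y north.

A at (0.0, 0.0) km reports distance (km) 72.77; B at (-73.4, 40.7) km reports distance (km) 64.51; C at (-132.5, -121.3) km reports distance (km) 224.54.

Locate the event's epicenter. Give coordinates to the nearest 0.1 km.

Circle about each station: x² + y² = 72.77²; (x + 73.4)² + (y − 40.7)² = 64.51²; (x + 132.5)² + (y + 121.3)² = 224.54².
Subtracting pairs of circle equations eliminates x²+y² and gives linear equations (the radical axes):
-146.8 x + 81.4 y = 8177.98
-265.0 x − 242.6 y = -12852.80
Solving the 2×2 system: x ≈ -16.4, y ≈ 70.9 km.
Check against A (with the unrounded x, y): √(x²+y²) = 72.76 ≈ 72.77 km. ✓

-16.4 km east, 70.9 km north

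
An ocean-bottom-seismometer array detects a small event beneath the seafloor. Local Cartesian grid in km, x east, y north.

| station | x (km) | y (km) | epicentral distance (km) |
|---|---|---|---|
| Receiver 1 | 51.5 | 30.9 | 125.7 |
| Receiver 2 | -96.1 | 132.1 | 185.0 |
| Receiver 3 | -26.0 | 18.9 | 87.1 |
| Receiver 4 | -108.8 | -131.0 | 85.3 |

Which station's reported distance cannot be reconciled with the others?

Receiver 1

Solve using three stations at a time. Using Receiver 2, Receiver 3, Receiver 4 (subtract circle equations pairwise → linear system) gives (x, y) ≈ (-76.8, -51.9).
Distances from that point to each station vs reported:
  Receiver 1: calculated 152.7 vs reported 125.7 → residual 27.0 km
  Receiver 2: calculated 185.0 vs reported 185.0 → residual 0.0 km
  Receiver 3: calculated 87.1 vs reported 87.1 → residual 0.0 km
  Receiver 4: calculated 85.3 vs reported 85.3 → residual 0.0 km
Receiver 2, Receiver 3, Receiver 4 are mutually consistent (residuals ≈ 0); Receiver 1 is off by 27.0 km.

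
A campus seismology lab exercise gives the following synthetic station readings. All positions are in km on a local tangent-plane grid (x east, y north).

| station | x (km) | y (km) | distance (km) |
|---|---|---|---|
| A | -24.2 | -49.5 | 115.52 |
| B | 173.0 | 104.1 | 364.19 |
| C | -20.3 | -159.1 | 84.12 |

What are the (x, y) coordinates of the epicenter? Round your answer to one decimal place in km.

Circle about each station: (x + 24.2)² + (y + 49.5)² = 115.52²; (x − 173.0)² + (y − 104.1)² = 364.19²; (x + 20.3)² + (y + 159.1)² = 84.12².
Subtracting the A equation from the B and C equations removes the quadratic terms:
394.4 x + 307.2 y = -81559.57
7.8 x − 219.2 y = 28957.71
Solving the 2×2 system: x ≈ -101.1, y ≈ -135.7 km.
Check against A (with the unrounded x, y): √((x + 24.2)²+(y + 49.5)²) = 115.52 ≈ 115.52 km. ✓

-101.1 km east, -135.7 km north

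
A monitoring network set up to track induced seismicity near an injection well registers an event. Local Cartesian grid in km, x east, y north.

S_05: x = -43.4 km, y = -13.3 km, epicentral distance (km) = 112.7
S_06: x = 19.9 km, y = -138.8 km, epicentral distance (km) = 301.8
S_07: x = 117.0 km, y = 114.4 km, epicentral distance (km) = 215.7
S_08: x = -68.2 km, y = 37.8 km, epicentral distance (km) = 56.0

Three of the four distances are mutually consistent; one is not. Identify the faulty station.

Solve using three stations at a time. Using S_05, S_07, S_08 (subtract circle equations pairwise → linear system) gives (x, y) ≈ (-96.8, 85.9).
Distances from that point to each station vs reported:
  S_05: calculated 112.7 vs reported 112.7 → residual 0.0 km
  S_06: calculated 253.2 vs reported 301.8 → residual 48.6 km
  S_07: calculated 215.7 vs reported 215.7 → residual 0.0 km
  S_08: calculated 56.0 vs reported 56.0 → residual 0.0 km
S_05, S_07, S_08 are mutually consistent (residuals ≈ 0); S_06 is off by 48.6 km.

S_06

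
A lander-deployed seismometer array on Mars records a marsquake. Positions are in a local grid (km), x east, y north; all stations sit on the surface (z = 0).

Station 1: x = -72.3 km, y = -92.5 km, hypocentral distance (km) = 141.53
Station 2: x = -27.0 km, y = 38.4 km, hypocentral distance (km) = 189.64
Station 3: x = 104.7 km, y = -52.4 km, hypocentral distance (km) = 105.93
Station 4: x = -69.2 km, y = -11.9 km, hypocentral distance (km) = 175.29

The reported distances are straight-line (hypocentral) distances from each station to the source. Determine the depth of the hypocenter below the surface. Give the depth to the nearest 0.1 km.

depth ≈ 59.0 km

Each station gives a sphere (x−x_i)² + (y−y_i)² + z² = d_i² (stations at z=0).
Subtracting the Station 1 sphere from Station 2 and Station 3: z² cancels, leaving linear equations in x and y:
90.6 x + 261.8 y = -27512.57
354.0 x + 80.2 y = 8733.89
Solving: x ≈ 52.605, y ≈ -123.295 km (keep extra digits for the depth step; rounded: 52.6, -123.3).
Then from the Station 1 sphere: z² = 141.53² − (x + 72.3)² − (y + 92.5)² with x = 52.605, y = -123.295, so z ≈ 59.001 ≈ 59.0 km.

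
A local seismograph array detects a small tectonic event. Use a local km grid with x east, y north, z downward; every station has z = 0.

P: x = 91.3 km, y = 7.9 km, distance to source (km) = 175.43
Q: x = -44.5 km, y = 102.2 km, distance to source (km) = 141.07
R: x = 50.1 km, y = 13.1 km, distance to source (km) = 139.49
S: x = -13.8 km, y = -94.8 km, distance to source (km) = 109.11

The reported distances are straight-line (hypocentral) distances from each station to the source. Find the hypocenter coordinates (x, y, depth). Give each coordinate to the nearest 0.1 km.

Each station gives a sphere (x−x_i)² + (y−y_i)² + z² = d_i² (stations at z=0).
Subtracting the P sphere from Q and R: z² cancels, leaving linear equations in x and y:
-271.6 x + 188.6 y = 14901.93
-82.4 x + 10.4 y = 5601.74
Solving: x ≈ -70.896, y ≈ -23.082 km (keep extra digits for the depth step; rounded: -70.9, -23.1).
Then from the P sphere: z² = 175.43² − (x − 91.3)² − (y − 7.9)² with x = -70.896, y = -23.082, so z ≈ 59.231 ≈ 59.2 km.

x ≈ -70.9 km, y ≈ -23.1 km, depth ≈ 59.2 km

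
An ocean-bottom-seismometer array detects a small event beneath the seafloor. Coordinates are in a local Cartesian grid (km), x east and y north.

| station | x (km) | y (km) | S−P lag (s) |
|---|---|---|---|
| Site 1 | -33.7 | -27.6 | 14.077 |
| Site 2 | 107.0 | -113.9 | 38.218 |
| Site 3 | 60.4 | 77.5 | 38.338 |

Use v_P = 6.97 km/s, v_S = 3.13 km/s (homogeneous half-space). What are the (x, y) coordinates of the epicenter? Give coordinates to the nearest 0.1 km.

Distance from S−P lag: d = Δt · v_P v_S / (v_P − v_S) = Δt · (6.97·3.13)/(6.97−3.13) ≈ 5.6813·Δt.
So d_Site 1 = 79.98, d_Site 2 = 217.13, d_Site 3 = 217.81 km.
Circle about each station: (x + 33.7)² + (y + 27.6)² = 79.98²; (x − 107.0)² + (y + 113.9)² = 217.13²; (x − 60.4)² + (y − 77.5)² = 217.81².
Subtracting the Site 1 equation from the Site 2 and Site 3 equations removes the quadratic terms:
281.4 x − 172.6 y = -18223.88
188.2 x + 210.2 y = -33287.44
Solving the 2×2 system: x ≈ -104.5, y ≈ -64.8 km.

(-104.5, -64.8)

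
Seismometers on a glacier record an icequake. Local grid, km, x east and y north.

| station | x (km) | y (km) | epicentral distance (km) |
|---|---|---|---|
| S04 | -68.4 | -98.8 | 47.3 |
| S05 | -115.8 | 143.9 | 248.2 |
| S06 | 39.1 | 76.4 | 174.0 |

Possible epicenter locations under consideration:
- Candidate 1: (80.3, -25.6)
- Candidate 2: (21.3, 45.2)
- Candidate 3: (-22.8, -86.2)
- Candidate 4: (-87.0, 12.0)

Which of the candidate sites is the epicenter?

For each candidate, compare |candidate − station| to the reported distance:
Candidate 1: residuals S04 118.4, S05 11.0, S06 64.0 → max 118.4 km
Candidate 2: residuals S04 122.4, S05 79.3, S06 138.1 → max 138.1 km
Candidate 3: residuals S04 0.0, S05 0.0, S06 0.0 → max 0.0 km
Candidate 4: residuals S04 65.1, S05 113.2, S06 32.4 → max 113.2 km
Only Candidate 3 has all residuals ≈ 0.

Candidate 3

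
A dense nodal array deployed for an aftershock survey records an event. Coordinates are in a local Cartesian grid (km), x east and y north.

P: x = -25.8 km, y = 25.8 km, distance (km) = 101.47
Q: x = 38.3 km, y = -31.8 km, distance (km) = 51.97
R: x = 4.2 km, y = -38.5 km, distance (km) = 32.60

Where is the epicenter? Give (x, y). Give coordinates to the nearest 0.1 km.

x ≈ 4.3 km, y ≈ -71.1 km

Circle about each station: (x + 25.8)² + (y − 25.8)² = 101.47²; (x − 38.3)² + (y + 31.8)² = 51.97²; (x − 4.2)² + (y + 38.5)² = 32.60².
Subtracting the P equation from the Q and R equations removes the quadratic terms:
128.2 x − 115.2 y = 8742.13
60.0 x − 128.6 y = 9402.01
Solving the 2×2 system: x ≈ 4.3, y ≈ -71.1 km.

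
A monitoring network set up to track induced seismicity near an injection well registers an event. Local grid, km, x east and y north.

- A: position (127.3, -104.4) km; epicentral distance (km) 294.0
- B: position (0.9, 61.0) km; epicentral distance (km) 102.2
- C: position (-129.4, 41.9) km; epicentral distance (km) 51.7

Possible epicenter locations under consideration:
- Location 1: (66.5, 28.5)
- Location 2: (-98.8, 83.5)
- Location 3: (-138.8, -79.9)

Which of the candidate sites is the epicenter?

Location 2

For each candidate, compare |candidate − station| to the reported distance:
Location 1: residuals A 147.9, B 29.0, C 144.7 → max 147.9 km
Location 2: residuals A 0.0, B 0.0, C 0.1 → max 0.1 km
Location 3: residuals A 26.8, B 96.2, C 70.5 → max 96.2 km
Only Location 2 has all residuals ≈ 0.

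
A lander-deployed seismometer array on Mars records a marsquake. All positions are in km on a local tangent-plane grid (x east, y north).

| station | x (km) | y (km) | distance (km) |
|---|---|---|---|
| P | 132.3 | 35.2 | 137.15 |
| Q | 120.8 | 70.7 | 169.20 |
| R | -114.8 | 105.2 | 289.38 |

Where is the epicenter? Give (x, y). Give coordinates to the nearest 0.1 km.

Circle about each station: (x − 132.3)² + (y − 35.2)² = 137.15²; (x − 120.8)² + (y − 70.7)² = 169.20²; (x + 114.8)² + (y − 105.2)² = 289.38².
Subtracting pairs of circle equations eliminates x²+y² and gives linear equations (the radical axes):
-23.0 x + 71.0 y = -8969.72
-494.2 x + 140.0 y = -59426.91
Solving the 2×2 system: x ≈ 93.0, y ≈ -96.2 km.
Check against P (with the unrounded x, y): √((x − 132.3)²+(y − 35.2)²) = 137.16 ≈ 137.15 km. ✓

(93.0, -96.2)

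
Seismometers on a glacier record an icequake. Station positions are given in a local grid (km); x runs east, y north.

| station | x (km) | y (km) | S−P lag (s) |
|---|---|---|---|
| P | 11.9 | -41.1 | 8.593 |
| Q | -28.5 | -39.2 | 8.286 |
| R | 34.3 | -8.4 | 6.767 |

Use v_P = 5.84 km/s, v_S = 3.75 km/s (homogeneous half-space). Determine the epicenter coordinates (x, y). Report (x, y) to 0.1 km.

(-11.3, 45.9)

Distance from S−P lag: d = Δt · v_P v_S / (v_P − v_S) = Δt · (5.84·3.75)/(5.84−3.75) ≈ 10.4785·Δt.
So d_P = 90.04, d_Q = 86.82, d_R = 70.91 km.
Circle about each station: (x − 11.9)² + (y + 41.1)² = 90.04²; (x + 28.5)² + (y + 39.2)² = 86.82²; (x − 34.3)² + (y + 8.4)² = 70.91².
Subtracting the P equation from the Q and R equations removes the quadratic terms:
-80.8 x + 3.8 y = 1087.56
44.8 x + 65.4 y = 2495.20
Solving the 2×2 system: x ≈ -11.3, y ≈ 45.9 km.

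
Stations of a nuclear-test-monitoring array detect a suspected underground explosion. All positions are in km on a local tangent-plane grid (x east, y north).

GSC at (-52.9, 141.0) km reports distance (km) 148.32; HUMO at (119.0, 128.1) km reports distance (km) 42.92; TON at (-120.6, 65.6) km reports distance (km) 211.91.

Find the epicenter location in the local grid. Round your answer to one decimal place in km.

x ≈ 88.9 km, y ≈ 97.5 km

Circle about each station: (x + 52.9)² + (y − 141.0)² = 148.32²; (x − 119.0)² + (y − 128.1)² = 42.92²; (x + 120.6)² + (y − 65.6)² = 211.91².
Subtracting the GSC equation from the HUMO and TON equations removes the quadratic terms:
343.8 x − 25.8 y = 28047.90
-135.4 x − 150.8 y = -26738.72
Solving the 2×2 system: x ≈ 88.9, y ≈ 97.5 km.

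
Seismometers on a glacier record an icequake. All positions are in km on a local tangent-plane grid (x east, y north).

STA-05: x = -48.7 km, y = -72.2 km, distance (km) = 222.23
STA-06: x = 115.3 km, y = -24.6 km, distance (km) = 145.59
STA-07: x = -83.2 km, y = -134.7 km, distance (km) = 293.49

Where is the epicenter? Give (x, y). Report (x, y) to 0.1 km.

Circle about each station: (x + 48.7)² + (y + 72.2)² = 222.23²; (x − 115.3)² + (y + 24.6)² = 145.59²; (x + 83.2)² + (y + 134.7)² = 293.49².
Subtracting the STA-05 equation from the STA-06 and STA-07 equations removes the quadratic terms:
328.0 x + 95.2 y = 34504.44
-69.0 x − 125.0 y = -19268.41
Solving the 2×2 system: x ≈ 72.0, y ≈ 114.4 km.

x ≈ 72.0 km, y ≈ 114.4 km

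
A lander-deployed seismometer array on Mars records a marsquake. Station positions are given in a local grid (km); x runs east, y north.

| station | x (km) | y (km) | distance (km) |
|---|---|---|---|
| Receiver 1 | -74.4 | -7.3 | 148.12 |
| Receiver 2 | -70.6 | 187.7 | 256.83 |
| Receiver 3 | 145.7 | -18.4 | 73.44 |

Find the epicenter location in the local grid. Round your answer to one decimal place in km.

Circle about each station: (x + 74.4)² + (y + 7.3)² = 148.12²; (x + 70.6)² + (y − 187.7)² = 256.83²; (x − 145.7)² + (y + 18.4)² = 73.44².
Subtracting the Receiver 1 equation from the Receiver 2 and Receiver 3 equations removes the quadratic terms:
7.6 x + 390.0 y = -9395.11
440.2 x − 22.2 y = 32524.50
Solving the 2×2 system: x ≈ 72.6, y ≈ -25.5 km.

(72.6, -25.5)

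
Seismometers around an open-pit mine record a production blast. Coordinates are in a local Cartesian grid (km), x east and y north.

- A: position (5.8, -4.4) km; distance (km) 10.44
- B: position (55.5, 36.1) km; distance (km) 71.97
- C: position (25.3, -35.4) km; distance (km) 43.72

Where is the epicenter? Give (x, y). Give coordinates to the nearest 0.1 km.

Circle about each station: (x − 5.8)² + (y + 4.4)² = 10.44²; (x − 55.5)² + (y − 36.1)² = 71.97²; (x − 25.3)² + (y + 35.4)² = 43.72².
Subtracting the A equation from the B and C equations removes the quadratic terms:
99.4 x + 81.0 y = -740.23
39.0 x − 62.0 y = 37.81
Solving the 2×2 system: x ≈ -4.6, y ≈ -3.5 km.

x ≈ -4.6 km, y ≈ -3.5 km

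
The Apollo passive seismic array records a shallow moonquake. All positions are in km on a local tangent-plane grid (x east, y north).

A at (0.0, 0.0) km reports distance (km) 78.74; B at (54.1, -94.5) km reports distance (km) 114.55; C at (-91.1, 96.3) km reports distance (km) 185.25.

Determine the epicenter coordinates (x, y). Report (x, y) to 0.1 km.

76.7 km east, 17.8 km north

Circle about each station: x² + y² = 78.74²; (x − 54.1)² + (y + 94.5)² = 114.55²; (x + 91.1)² + (y − 96.3)² = 185.25².
Subtracting pairs of circle equations eliminates x²+y² and gives linear equations (the radical axes):
108.2 x − 189.0 y = 4935.35
-182.2 x + 192.6 y = -10544.67
Solving the 2×2 system: x ≈ 76.7, y ≈ 17.8 km.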